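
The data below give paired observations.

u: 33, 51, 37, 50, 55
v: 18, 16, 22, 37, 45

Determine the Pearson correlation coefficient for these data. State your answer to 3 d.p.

n = 5, Σu = 226, Σv = 138, Σu² = 10584, Σv² = 4458, Σuv = 6549
nΣuv − ΣuΣv = 32745 − 31188 = 1557
nΣu² − (Σu)² = 52920 − 51076 = 1844; nΣv² − (Σv)² = 22290 − 19044 = 3246
r = 1557 / √(1844 × 3246) = 1557 / 2446.5535 ≈ 0.636

0.636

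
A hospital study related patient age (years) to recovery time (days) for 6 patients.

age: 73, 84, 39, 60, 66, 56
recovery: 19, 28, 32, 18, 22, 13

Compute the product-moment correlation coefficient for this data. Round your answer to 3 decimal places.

n = 6, Σx = 378, Σy = 132, Σx² = 24998, Σy² = 3146, Σxy = 8247
nΣxy − ΣxΣy = 49482 − 49896 = -414
nΣx² − (Σx)² = 149988 − 142884 = 7104; nΣy² − (Σy)² = 18876 − 17424 = 1452
r = -414 / √(7104 × 1452) = -414 / 3211.6986 ≈ -0.129

-0.129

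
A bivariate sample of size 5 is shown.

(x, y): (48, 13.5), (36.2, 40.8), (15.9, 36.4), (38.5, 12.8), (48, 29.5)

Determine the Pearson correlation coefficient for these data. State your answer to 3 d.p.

n = 5, Σx = 186.6, Σy = 133, Σx² = 7653.5, Σy² = 4205.94, Σxy = 4612.52
nΣxy − ΣxΣy = 23062.6 − 24817.8 = -1755.2
nΣx² − (Σx)² = 38267.5 − 34819.56 = 3447.94; nΣy² − (Σy)² = 21029.7 − 17689 = 3340.7
r = -1755.2 / √(3447.94 × 3340.7) = -1755.2 / 3393.8965 ≈ -0.517

-0.517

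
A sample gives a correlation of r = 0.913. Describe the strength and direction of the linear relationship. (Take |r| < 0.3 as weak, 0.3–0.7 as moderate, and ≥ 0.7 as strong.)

strong positive

r = 0.913 > 0 so the relationship is positive.
|r| = 0.913, which falls in the strong range.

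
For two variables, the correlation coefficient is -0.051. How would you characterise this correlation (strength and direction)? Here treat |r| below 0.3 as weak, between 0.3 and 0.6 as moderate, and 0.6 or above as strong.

r = -0.051 < 0 so the relationship is negative.
|r| = 0.051, which falls in the weak range.

weak negative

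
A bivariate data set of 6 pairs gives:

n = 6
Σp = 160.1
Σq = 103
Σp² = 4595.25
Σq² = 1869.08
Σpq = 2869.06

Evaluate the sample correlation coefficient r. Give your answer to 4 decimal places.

r = (nΣpq − ΣpΣq) / √[(nΣp² − (Σp)²)(nΣq² − (Σq)²)]
Numerator: 6×2869.06 − 160.1×103 = 724.06
Denominator: √[(27571.5 − 25632.01)(11214.48 − 10609)] = √[1939.49 × 605.48] = 1083.6616
r = 724.06 / 1083.6616 ≈ 0.6682

0.6682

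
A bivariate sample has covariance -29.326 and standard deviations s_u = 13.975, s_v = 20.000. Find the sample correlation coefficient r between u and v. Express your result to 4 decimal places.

r = Cov(u,v) / (s_u · s_v) = -29.326 / (13.975 × 20.000)
  = -29.326 / 279.5000 ≈ -0.1049

-0.1049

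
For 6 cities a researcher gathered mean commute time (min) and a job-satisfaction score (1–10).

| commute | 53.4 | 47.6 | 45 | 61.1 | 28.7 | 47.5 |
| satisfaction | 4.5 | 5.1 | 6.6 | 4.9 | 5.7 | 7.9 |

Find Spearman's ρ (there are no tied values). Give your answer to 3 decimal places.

-0.714

Rank commute: 5, 4, 2, 6, 1, 3
Rank satisfaction: 1, 3, 5, 2, 4, 6
d = rank(commute) − rank(satisfaction): 4, 1, -3, 4, -3, -3; Σd² = 60
ρ = 1 − 6Σd² / [n(n²−1)] = 1 − 6×60 / (6×35) = 1 − 360/210 ≈ -0.714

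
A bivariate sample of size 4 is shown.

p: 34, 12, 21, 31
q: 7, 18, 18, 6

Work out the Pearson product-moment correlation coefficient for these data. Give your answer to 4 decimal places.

-0.9130

n = 4, Σp = 98, Σq = 49, Σp² = 2702, Σq² = 733, Σpq = 1018
nΣpq − ΣpΣq = 4072 − 4802 = -730
nΣp² − (Σp)² = 10808 − 9604 = 1204; nΣq² − (Σq)² = 2932 − 2401 = 531
r = -730 / √(1204 × 531) = -730 / 799.5774 ≈ -0.9130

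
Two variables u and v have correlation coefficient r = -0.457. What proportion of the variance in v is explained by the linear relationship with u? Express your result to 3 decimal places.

0.209

r² = (-0.457)² = 0.209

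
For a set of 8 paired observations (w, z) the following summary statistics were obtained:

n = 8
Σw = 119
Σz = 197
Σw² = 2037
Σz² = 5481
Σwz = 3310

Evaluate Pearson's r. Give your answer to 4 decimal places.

0.9259

r = (nΣwz − ΣwΣz) / √[(nΣw² − (Σw)²)(nΣz² − (Σz)²)]
Numerator: 8×3310 − 119×197 = 3037
Denominator: √[(16296 − 14161)(43848 − 38809)] = √[2135 × 5039] = 3279.9794
r = 3037 / 3279.9794 ≈ 0.9259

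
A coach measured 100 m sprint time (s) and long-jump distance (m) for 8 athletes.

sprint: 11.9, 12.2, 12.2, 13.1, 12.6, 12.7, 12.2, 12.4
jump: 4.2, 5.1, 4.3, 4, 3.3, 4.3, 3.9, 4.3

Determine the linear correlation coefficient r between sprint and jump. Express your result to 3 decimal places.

-0.323

n = 8, Σx = 99.3, Σy = 33.4, Σx² = 1233.55, Σy² = 141.22, Σxy = 414.15
nΣxy − ΣxΣy = 3313.2 − 3316.62 = -3.42
nΣx² − (Σx)² = 9868.4 − 9860.49 = 7.91; nΣy² − (Σy)² = 1129.76 − 1115.56 = 14.2
r = -3.42 / √(7.91 × 14.2) = -3.42 / 10.5982 ≈ -0.323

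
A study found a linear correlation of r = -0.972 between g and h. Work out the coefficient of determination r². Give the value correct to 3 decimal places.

r² = (-0.972)² = 0.945

0.945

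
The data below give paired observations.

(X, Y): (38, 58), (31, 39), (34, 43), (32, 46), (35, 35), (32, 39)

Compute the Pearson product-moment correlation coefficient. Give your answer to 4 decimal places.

n = 6, ΣX = 202, ΣY = 260, ΣX² = 6834, ΣY² = 11596, ΣXY = 8820
nΣXY − ΣXΣY = 52920 − 52520 = 400
nΣX² − (ΣX)² = 41004 − 40804 = 200; nΣY² − (ΣY)² = 69576 − 67600 = 1976
r = 400 / √(200 × 1976) = 400 / 628.6493 ≈ 0.6363

0.6363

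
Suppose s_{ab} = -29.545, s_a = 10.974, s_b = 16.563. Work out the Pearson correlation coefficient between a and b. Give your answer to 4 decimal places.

r = Cov(a,b) / (s_a · s_b) = -29.545 / (10.974 × 16.563)
  = -29.545 / 181.7624 ≈ -0.1625

-0.1625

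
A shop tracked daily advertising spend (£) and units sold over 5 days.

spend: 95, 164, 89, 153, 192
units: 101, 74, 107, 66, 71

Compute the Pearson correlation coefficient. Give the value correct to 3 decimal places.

-0.916

n = 5, Σx = 693, Σy = 419, Σx² = 104115, Σy² = 36523, Σxy = 54984
nΣxy − ΣxΣy = 274920 − 290367 = -15447
nΣx² − (Σx)² = 520575 − 480249 = 40326; nΣy² − (Σy)² = 182615 − 175561 = 7054
r = -15447 / √(40326 × 7054) = -15447 / 16865.9303 ≈ -0.916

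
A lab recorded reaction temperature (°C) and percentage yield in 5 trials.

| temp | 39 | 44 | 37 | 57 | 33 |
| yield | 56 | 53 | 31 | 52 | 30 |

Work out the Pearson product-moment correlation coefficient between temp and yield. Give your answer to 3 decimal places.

0.618

n = 5, Σx = 210, Σy = 222, Σx² = 9164, Σy² = 10510, Σxy = 9617
nΣxy − ΣxΣy = 48085 − 46620 = 1465
nΣx² − (Σx)² = 45820 − 44100 = 1720; nΣy² − (Σy)² = 52550 − 49284 = 3266
r = 1465 / √(1720 × 3266) = 1465 / 2370.1308 ≈ 0.618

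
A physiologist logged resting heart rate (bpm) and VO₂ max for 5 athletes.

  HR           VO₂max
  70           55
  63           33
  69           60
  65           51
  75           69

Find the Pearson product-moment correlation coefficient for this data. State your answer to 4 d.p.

0.9147

n = 5, Σx = 342, Σy = 268, Σx² = 23480, Σy² = 15076, Σxy = 18559
nΣxy − ΣxΣy = 92795 − 91656 = 1139
nΣx² − (Σx)² = 117400 − 116964 = 436; nΣy² − (Σy)² = 75380 − 71824 = 3556
r = 1139 / √(436 × 3556) = 1139 / 1245.1570 ≈ 0.9147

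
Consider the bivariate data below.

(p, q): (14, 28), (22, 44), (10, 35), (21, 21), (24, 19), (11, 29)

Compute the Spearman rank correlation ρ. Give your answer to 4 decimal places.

-0.4286

Rank p: 3, 5, 1, 4, 6, 2
Rank q: 3, 6, 5, 2, 1, 4
d = rank(p) − rank(q): 0, -1, -4, 2, 5, -2; Σd² = 50
ρ = 1 − 6Σd² / [n(n²−1)] = 1 − 6×50 / (6×35) = 1 − 300/210 ≈ -0.4286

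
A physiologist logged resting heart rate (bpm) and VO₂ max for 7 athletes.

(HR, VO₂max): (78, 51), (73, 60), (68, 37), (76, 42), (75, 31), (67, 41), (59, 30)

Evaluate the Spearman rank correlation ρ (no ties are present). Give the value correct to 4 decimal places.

Rank HR: 7, 4, 3, 6, 5, 2, 1
Rank VO₂max: 6, 7, 3, 5, 2, 4, 1
d = rank(HR) − rank(VO₂max): 1, -3, 0, 1, 3, -2, 0; Σd² = 24
ρ = 1 − 6Σd² / [n(n²−1)] = 1 − 6×24 / (7×48) = 1 − 144/336 ≈ 0.5714

0.5714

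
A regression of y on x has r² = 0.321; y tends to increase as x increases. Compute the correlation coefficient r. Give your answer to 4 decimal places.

|r| = √0.321 = 0.5666
The association is positive, so r = 0.5666.

0.5666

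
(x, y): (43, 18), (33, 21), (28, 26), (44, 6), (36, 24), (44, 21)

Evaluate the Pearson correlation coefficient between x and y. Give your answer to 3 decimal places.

n = 6, Σx = 228, Σy = 116, Σx² = 8890, Σy² = 2494, Σxy = 4247
nΣxy − ΣxΣy = 25482 − 26448 = -966
nΣx² − (Σx)² = 53340 − 51984 = 1356; nΣy² − (Σy)² = 14964 − 13456 = 1508
r = -966 / √(1356 × 1508) = -966 / 1429.9818 ≈ -0.676

-0.676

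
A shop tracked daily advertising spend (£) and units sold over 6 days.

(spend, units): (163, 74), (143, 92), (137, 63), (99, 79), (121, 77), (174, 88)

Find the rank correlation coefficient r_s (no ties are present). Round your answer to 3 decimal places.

Rank spend: 5, 4, 3, 1, 2, 6
Rank units: 2, 6, 1, 4, 3, 5
d = rank(spend) − rank(units): 3, -2, 2, -3, -1, 1; Σd² = 28
ρ = 1 − 6Σd² / [n(n²−1)] = 1 − 6×28 / (6×35) = 1 − 168/210 ≈ 0.200

0.200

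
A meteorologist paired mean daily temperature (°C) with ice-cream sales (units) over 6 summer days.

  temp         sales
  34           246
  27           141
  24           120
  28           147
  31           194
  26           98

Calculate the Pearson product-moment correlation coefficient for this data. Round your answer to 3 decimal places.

n = 6, Σx = 170, Σy = 946, Σx² = 4882, Σy² = 163646, Σxy = 27729
nΣxy − ΣxΣy = 166374 − 160820 = 5554
nΣx² − (Σx)² = 29292 − 28900 = 392; nΣy² − (Σy)² = 981876 − 894916 = 86960
r = 5554 / √(392 × 86960) = 5554 / 5838.5204 ≈ 0.951

0.951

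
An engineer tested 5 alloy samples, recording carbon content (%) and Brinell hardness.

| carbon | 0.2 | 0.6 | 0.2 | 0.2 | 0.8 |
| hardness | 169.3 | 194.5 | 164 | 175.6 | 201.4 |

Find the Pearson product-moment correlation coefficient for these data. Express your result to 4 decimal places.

0.9629

n = 5, Σx = 2, Σy = 904.8, Σx² = 1.12, Σy² = 164786.06, Σxy = 379.6
nΣxy − ΣxΣy = 1898 − 1809.6 = 88.4
nΣx² − (Σx)² = 5.6 − 4 = 1.6; nΣy² − (Σy)² = 823930.3 − 818663.04 = 5267.26
r = 88.4 / √(1.6 × 5267.26) = 88.4 / 91.8020 ≈ 0.9629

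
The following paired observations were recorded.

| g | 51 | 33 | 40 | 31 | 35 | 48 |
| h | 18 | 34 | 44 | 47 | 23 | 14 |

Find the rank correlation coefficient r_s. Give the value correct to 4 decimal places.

-0.7714

Rank g: 6, 2, 4, 1, 3, 5
Rank h: 2, 4, 5, 6, 3, 1
d = rank(g) − rank(h): 4, -2, -1, -5, 0, 4; Σd² = 62
ρ = 1 − 6Σd² / [n(n²−1)] = 1 − 6×62 / (6×35) = 1 − 372/210 ≈ -0.7714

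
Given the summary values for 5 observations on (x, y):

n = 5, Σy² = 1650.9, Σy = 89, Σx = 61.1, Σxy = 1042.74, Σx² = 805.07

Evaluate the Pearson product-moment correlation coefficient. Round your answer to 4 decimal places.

-0.7183

r = (nΣxy − ΣxΣy) / √[(nΣx² − (Σx)²)(nΣy² − (Σy)²)]
Numerator: 5×1042.74 − 61.1×89 = -224.2
Denominator: √[(4025.35 − 3733.21)(8254.5 − 7921)] = √[292.14 × 333.5] = 312.1357
r = -224.2 / 312.1357 ≈ -0.7183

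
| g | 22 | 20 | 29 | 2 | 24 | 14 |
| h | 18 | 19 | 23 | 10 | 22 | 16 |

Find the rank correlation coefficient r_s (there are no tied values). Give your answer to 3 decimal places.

0.943

Rank g: 4, 3, 6, 1, 5, 2
Rank h: 3, 4, 6, 1, 5, 2
d = rank(g) − rank(h): 1, -1, 0, 0, 0, 0; Σd² = 2
ρ = 1 − 6Σd² / [n(n²−1)] = 1 − 6×2 / (6×35) = 1 − 12/210 ≈ 0.943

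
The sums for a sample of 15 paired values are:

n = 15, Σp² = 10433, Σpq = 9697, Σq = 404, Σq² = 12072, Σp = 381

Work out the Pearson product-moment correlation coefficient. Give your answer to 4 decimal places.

-0.5952

r = (nΣpq − ΣpΣq) / √[(nΣp² − (Σp)²)(nΣq² − (Σq)²)]
Numerator: 15×9697 − 381×404 = -8469
Denominator: √[(156495 − 145161)(181080 − 163216)] = √[11334 × 17864] = 14229.2156
r = -8469 / 14229.2156 ≈ -0.5952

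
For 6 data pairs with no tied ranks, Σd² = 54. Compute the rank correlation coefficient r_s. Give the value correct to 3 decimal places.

-0.543

ρ = 1 − 6Σd² / [n(n²−1)] = 1 − 6×54 / (6×35)
  = 1 − 324/210 = 1 − 1.5429 ≈ -0.543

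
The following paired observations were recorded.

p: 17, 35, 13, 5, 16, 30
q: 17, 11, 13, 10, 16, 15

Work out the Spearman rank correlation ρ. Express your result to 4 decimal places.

Rank p: 4, 6, 2, 1, 3, 5
Rank q: 6, 2, 3, 1, 5, 4
d = rank(p) − rank(q): -2, 4, -1, 0, -2, 1; Σd² = 26
ρ = 1 − 6Σd² / [n(n²−1)] = 1 − 6×26 / (6×35) = 1 − 156/210 ≈ 0.2571

0.2571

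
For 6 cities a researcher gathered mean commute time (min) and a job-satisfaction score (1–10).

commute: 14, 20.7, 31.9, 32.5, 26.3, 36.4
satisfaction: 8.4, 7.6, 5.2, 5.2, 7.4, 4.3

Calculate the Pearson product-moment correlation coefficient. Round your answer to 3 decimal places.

n = 6, Σx = 161.8, Σy = 38.1, Σx² = 4715, Σy² = 255.65, Σxy = 960.94
nΣxy − ΣxΣy = 5765.64 − 6164.58 = -398.94
nΣx² − (Σx)² = 28290 − 26179.24 = 2110.76; nΣy² − (Σy)² = 1533.9 − 1451.61 = 82.29
r = -398.94 / √(2110.76 × 82.29) = -398.94 / 416.7666 ≈ -0.957

-0.957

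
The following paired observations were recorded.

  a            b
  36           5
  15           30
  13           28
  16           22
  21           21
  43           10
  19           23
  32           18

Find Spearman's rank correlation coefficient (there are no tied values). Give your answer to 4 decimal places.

-0.9286

Rank a: 7, 2, 1, 3, 5, 8, 4, 6
Rank b: 1, 8, 7, 5, 4, 2, 6, 3
d = rank(a) − rank(b): 6, -6, -6, -2, 1, 6, -2, 3; Σd² = 162
ρ = 1 − 6Σd² / [n(n²−1)] = 1 − 6×162 / (8×63) = 1 − 972/504 ≈ -0.9286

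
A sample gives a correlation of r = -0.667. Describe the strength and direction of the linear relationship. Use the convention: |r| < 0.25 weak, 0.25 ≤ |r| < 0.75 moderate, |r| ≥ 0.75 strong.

r = -0.667 < 0 so the relationship is negative.
|r| = 0.667, which falls in the moderate range.

moderate negative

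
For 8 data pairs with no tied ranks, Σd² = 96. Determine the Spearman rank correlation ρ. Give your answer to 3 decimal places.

-0.143

ρ = 1 − 6Σd² / [n(n²−1)] = 1 − 6×96 / (8×63)
  = 1 − 576/504 = 1 − 1.1429 ≈ -0.143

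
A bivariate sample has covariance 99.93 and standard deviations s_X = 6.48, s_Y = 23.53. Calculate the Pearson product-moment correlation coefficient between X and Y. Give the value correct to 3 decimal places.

0.655

r = Cov(X,Y) / (s_X · s_Y) = 99.93 / (6.48 × 23.53)
  = 99.93 / 152.4744 ≈ 0.655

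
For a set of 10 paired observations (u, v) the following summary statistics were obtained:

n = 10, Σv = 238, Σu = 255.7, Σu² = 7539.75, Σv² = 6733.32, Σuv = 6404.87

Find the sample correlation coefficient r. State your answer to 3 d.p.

r = (nΣuv − ΣuΣv) / √[(nΣu² − (Σu)²)(nΣv² − (Σv)²)]
Numerator: 10×6404.87 − 255.7×238 = 3192.1
Denominator: √[(75397.5 − 65382.49)(67333.2 − 56644)] = √[10015.01 × 10689.2] = 10346.6151
r = 3192.1 / 10346.6151 ≈ 0.309

0.309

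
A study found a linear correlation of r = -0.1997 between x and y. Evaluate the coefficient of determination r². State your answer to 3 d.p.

r² = (-0.1997)² = 0.040

0.040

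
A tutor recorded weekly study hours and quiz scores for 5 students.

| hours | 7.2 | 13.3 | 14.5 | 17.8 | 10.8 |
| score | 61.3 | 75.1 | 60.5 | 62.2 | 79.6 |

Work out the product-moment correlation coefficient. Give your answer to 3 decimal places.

n = 5, Σx = 63.6, Σy = 338.7, Σx² = 872.46, Σy² = 23262.95, Σxy = 4284.28
nΣxy − ΣxΣy = 21421.4 − 21541.32 = -119.92
nΣx² − (Σx)² = 4362.3 − 4044.96 = 317.34; nΣy² − (Σy)² = 116314.75 − 114717.69 = 1597.06
r = -119.92 / √(317.34 × 1597.06) = -119.92 / 711.9066 ≈ -0.168

-0.168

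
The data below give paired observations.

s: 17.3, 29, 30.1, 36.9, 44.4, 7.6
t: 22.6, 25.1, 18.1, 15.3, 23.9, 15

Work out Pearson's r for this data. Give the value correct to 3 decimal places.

n = 6, Σs = 165.3, Σt = 120, Σs² = 5437.03, Σt² = 2498.68, Σst = 3403.42
nΣst − ΣsΣt = 20420.52 − 19836 = 584.52
nΣs² − (Σs)² = 32622.18 − 27324.09 = 5298.09; nΣt² − (Σt)² = 14992.08 − 14400 = 592.08
r = 584.52 / √(5298.09 × 592.08) = 584.52 / 1771.1276 ≈ 0.330

0.330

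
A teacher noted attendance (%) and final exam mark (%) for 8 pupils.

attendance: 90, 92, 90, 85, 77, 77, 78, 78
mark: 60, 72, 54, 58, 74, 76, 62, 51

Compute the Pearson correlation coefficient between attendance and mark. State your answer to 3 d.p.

-0.213

n = 8, Σx = 667, Σy = 507, Σx² = 55915, Σy² = 32761, Σxy = 42178
nΣxy − ΣxΣy = 337424 − 338169 = -745
nΣx² − (Σx)² = 447320 − 444889 = 2431; nΣy² − (Σy)² = 262088 − 257049 = 5039
r = -745 / √(2431 × 5039) = -745 / 3499.9727 ≈ -0.213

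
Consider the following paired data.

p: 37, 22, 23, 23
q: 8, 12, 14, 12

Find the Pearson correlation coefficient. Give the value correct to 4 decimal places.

-0.9129

n = 4, Σp = 105, Σq = 46, Σp² = 2911, Σq² = 548, Σpq = 1158
nΣpq − ΣpΣq = 4632 − 4830 = -198
nΣp² − (Σp)² = 11644 − 11025 = 619; nΣq² − (Σq)² = 2192 − 2116 = 76
r = -198 / √(619 × 76) = -198 / 216.8963 ≈ -0.9129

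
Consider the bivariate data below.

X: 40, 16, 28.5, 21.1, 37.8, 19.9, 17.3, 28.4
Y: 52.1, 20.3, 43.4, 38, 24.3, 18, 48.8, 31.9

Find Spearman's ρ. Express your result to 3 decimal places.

0.429

Rank X: 8, 1, 6, 4, 7, 3, 2, 5
Rank Y: 8, 2, 6, 5, 3, 1, 7, 4
d = rank(X) − rank(Y): 0, -1, 0, -1, 4, 2, -5, 1; Σd² = 48
ρ = 1 − 6Σd² / [n(n²−1)] = 1 − 6×48 / (8×63) = 1 − 288/504 ≈ 0.429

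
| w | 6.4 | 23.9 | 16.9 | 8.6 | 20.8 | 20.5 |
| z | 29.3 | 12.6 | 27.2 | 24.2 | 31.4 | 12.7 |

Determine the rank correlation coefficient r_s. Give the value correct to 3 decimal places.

-0.371

Rank w: 1, 6, 3, 2, 5, 4
Rank z: 5, 1, 4, 3, 6, 2
d = rank(w) − rank(z): -4, 5, -1, -1, -1, 2; Σd² = 48
ρ = 1 − 6Σd² / [n(n²−1)] = 1 − 6×48 / (6×35) = 1 − 288/210 ≈ -0.371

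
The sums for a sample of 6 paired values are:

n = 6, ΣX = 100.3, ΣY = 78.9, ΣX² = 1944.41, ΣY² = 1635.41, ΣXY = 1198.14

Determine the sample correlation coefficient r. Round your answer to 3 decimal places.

-0.302

r = (nΣXY − ΣXΣY) / √[(nΣX² − (ΣX)²)(nΣY² − (ΣY)²)]
Numerator: 6×1198.14 − 100.3×78.9 = -724.83
Denominator: √[(11666.46 − 10060.09)(9812.46 − 6225.21)] = √[1606.37 × 3587.25] = 2400.5105
r = -724.83 / 2400.5105 ≈ -0.302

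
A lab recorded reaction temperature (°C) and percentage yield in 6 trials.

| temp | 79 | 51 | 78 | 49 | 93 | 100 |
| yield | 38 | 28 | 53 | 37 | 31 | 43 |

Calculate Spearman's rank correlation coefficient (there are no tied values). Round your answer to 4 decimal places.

Rank temp: 4, 2, 3, 1, 5, 6
Rank yield: 4, 1, 6, 3, 2, 5
d = rank(temp) − rank(yield): 0, 1, -3, -2, 3, 1; Σd² = 24
ρ = 1 − 6Σd² / [n(n²−1)] = 1 − 6×24 / (6×35) = 1 − 144/210 ≈ 0.3143

0.3143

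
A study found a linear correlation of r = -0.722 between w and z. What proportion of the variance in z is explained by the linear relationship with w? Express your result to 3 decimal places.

r² = (-0.722)² = 0.521

0.521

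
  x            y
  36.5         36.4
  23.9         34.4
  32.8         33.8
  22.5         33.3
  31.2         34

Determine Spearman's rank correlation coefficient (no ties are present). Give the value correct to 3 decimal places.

Rank x: 5, 2, 4, 1, 3
Rank y: 5, 4, 2, 1, 3
d = rank(x) − rank(y): 0, -2, 2, 0, 0; Σd² = 8
ρ = 1 − 6Σd² / [n(n²−1)] = 1 − 6×8 / (5×24) = 1 − 48/120 ≈ 0.600

0.600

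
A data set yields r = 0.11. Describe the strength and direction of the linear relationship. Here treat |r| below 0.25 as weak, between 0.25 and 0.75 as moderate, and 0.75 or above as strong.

weak positive

r = 0.11 > 0 so the relationship is positive.
|r| = 0.11, which falls in the weak range.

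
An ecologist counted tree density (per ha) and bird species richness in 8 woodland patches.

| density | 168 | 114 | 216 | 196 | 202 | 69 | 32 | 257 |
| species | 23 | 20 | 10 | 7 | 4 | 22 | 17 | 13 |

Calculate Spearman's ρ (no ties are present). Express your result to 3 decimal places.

Rank density: 4, 3, 7, 5, 6, 2, 1, 8
Rank species: 8, 6, 3, 2, 1, 7, 5, 4
d = rank(density) − rank(species): -4, -3, 4, 3, 5, -5, -4, 4; Σd² = 132
ρ = 1 − 6Σd² / [n(n²−1)] = 1 − 6×132 / (8×63) = 1 − 792/504 ≈ -0.571

-0.571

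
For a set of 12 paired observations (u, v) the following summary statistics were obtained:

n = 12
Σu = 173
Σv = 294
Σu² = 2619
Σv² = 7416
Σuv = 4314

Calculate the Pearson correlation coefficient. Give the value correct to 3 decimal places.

0.463

r = (nΣuv − ΣuΣv) / √[(nΣu² − (Σu)²)(nΣv² − (Σv)²)]
Numerator: 12×4314 − 173×294 = 906
Denominator: √[(31428 − 29929)(88992 − 86436)] = √[1499 × 2556] = 1957.4075
r = 906 / 1957.4075 ≈ 0.463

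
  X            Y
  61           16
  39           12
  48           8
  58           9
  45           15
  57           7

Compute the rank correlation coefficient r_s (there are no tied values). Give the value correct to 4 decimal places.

0.0857

Rank X: 6, 1, 3, 5, 2, 4
Rank Y: 6, 4, 2, 3, 5, 1
d = rank(X) − rank(Y): 0, -3, 1, 2, -3, 3; Σd² = 32
ρ = 1 − 6Σd² / [n(n²−1)] = 1 − 6×32 / (6×35) = 1 − 192/210 ≈ 0.0857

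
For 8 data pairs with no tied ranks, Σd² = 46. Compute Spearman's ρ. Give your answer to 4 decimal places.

ρ = 1 − 6Σd² / [n(n²−1)] = 1 − 6×46 / (8×63)
  = 1 − 276/504 = 1 − 0.54762 ≈ 0.4524

0.4524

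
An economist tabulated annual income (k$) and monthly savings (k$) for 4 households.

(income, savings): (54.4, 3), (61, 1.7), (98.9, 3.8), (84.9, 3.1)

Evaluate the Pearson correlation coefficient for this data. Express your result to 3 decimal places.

n = 4, Σx = 299.2, Σy = 11.6, Σx² = 23669.58, Σy² = 35.94, Σxy = 905.91
nΣxy − ΣxΣy = 3623.64 − 3470.72 = 152.92
nΣx² − (Σx)² = 94678.32 − 89520.64 = 5157.68; nΣy² − (Σy)² = 143.76 − 134.56 = 9.2
r = 152.92 / √(5157.68 × 9.2) = 152.92 / 217.8317 ≈ 0.702

0.702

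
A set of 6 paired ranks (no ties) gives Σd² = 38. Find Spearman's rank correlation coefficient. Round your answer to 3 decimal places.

-0.086

ρ = 1 − 6Σd² / [n(n²−1)] = 1 − 6×38 / (6×35)
  = 1 − 228/210 = 1 − 1.0857 ≈ -0.086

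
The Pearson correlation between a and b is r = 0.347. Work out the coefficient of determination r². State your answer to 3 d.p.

r² = (0.347)² = 0.120

0.120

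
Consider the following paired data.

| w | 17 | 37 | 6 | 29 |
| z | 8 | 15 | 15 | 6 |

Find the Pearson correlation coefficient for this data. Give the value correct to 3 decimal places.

n = 4, Σw = 89, Σz = 44, Σw² = 2535, Σz² = 550, Σwz = 955
nΣwz − ΣwΣz = 3820 − 3916 = -96
nΣw² − (Σw)² = 10140 − 7921 = 2219; nΣz² − (Σz)² = 2200 − 1936 = 264
r = -96 / √(2219 × 264) = -96 / 765.3862 ≈ -0.125

-0.125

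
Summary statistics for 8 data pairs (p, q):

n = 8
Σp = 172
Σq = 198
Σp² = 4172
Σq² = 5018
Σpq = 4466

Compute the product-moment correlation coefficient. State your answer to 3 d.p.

0.886

r = (nΣpq − ΣpΣq) / √[(nΣp² − (Σp)²)(nΣq² − (Σq)²)]
Numerator: 8×4466 − 172×198 = 1672
Denominator: √[(33376 − 29584)(40144 − 39204)] = √[3792 × 940] = 1887.9831
r = 1672 / 1887.9831 ≈ 0.886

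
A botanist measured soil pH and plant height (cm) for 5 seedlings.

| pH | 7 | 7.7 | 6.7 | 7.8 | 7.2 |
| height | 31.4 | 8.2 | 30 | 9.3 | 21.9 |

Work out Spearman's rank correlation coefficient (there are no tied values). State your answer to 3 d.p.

Rank pH: 2, 4, 1, 5, 3
Rank height: 5, 1, 4, 2, 3
d = rank(pH) − rank(height): -3, 3, -3, 3, 0; Σd² = 36
ρ = 1 − 6Σd² / [n(n²−1)] = 1 − 6×36 / (5×24) = 1 − 216/120 ≈ -0.800

-0.800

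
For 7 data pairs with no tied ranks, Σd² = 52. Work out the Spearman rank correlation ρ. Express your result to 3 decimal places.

0.071

ρ = 1 − 6Σd² / [n(n²−1)] = 1 − 6×52 / (7×48)
  = 1 − 312/336 = 1 − 0.9286 ≈ 0.071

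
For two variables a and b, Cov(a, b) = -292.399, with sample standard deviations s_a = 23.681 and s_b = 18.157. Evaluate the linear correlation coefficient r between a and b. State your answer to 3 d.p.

r = Cov(a,b) / (s_a · s_b) = -292.399 / (23.681 × 18.157)
  = -292.399 / 429.9759 ≈ -0.680

-0.680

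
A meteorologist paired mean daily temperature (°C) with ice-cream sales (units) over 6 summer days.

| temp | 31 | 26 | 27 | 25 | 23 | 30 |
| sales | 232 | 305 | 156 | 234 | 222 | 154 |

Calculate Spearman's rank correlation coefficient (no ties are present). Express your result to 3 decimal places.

Rank temp: 6, 3, 4, 2, 1, 5
Rank sales: 4, 6, 2, 5, 3, 1
d = rank(temp) − rank(sales): 2, -3, 2, -3, -2, 4; Σd² = 46
ρ = 1 − 6Σd² / [n(n²−1)] = 1 − 6×46 / (6×35) = 1 − 276/210 ≈ -0.314

-0.314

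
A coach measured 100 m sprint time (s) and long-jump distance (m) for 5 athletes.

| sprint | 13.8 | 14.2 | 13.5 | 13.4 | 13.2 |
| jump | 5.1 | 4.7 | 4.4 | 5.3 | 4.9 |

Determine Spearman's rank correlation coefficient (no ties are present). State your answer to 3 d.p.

Rank sprint: 4, 5, 3, 2, 1
Rank jump: 4, 2, 1, 5, 3
d = rank(sprint) − rank(jump): 0, 3, 2, -3, -2; Σd² = 26
ρ = 1 − 6Σd² / [n(n²−1)] = 1 − 6×26 / (5×24) = 1 − 156/120 ≈ -0.300

-0.300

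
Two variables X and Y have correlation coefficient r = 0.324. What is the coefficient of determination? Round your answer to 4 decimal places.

0.1050

r² = (0.324)² = 0.1050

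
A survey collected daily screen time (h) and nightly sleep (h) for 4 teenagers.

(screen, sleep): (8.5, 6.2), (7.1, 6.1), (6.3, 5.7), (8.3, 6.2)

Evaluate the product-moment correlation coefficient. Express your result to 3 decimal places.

0.904

n = 4, Σx = 30.2, Σy = 24.2, Σx² = 231.24, Σy² = 146.58, Σxy = 183.38
nΣxy − ΣxΣy = 733.52 − 730.84 = 2.68
nΣx² − (Σx)² = 924.96 − 912.04 = 12.92; nΣy² − (Σy)² = 586.32 − 585.64 = 0.68
r = 2.68 / √(12.92 × 0.68) = 2.68 / 2.9641 ≈ 0.904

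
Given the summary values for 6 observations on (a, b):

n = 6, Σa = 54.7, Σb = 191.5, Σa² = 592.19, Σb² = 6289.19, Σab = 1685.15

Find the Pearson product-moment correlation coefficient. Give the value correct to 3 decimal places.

-0.472

r = (nΣab − ΣaΣb) / √[(nΣa² − (Σa)²)(nΣb² − (Σb)²)]
Numerator: 6×1685.15 − 54.7×191.5 = -364.15
Denominator: √[(3553.14 − 2992.09)(37735.14 − 36672.25)] = √[561.05 × 1062.89] = 772.2269
r = -364.15 / 772.2269 ≈ -0.472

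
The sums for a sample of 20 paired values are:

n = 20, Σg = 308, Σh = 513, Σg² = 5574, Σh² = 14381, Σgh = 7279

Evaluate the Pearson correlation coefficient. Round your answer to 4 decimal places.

r = (nΣgh − ΣgΣh) / √[(nΣg² − (Σg)²)(nΣh² − (Σh)²)]
Numerator: 20×7279 − 308×513 = -12424
Denominator: √[(111480 − 94864)(287620 − 263169)] = √[16616 × 24451] = 20156.3344
r = -12424 / 20156.3344 ≈ -0.6164

-0.6164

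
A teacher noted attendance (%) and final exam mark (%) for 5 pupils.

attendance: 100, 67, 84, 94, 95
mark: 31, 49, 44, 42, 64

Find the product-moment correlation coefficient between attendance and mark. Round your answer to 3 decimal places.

n = 5, Σx = 440, Σy = 230, Σx² = 39406, Σy² = 11158, Σxy = 20107
nΣxy − ΣxΣy = 100535 − 101200 = -665
nΣx² − (Σx)² = 197030 − 193600 = 3430; nΣy² − (Σy)² = 55790 − 52900 = 2890
r = -665 / √(3430 × 2890) = -665 / 3148.4441 ≈ -0.211

-0.211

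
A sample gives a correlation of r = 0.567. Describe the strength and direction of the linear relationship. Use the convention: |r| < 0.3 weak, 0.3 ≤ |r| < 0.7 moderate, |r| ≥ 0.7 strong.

moderate positive

r = 0.567 > 0 so the relationship is positive.
|r| = 0.567, which falls in the moderate range.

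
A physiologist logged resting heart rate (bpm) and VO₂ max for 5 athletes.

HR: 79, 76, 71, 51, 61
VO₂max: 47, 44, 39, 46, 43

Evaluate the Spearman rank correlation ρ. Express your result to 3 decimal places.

0.300

Rank HR: 5, 4, 3, 1, 2
Rank VO₂max: 5, 3, 1, 4, 2
d = rank(HR) − rank(VO₂max): 0, 1, 2, -3, 0; Σd² = 14
ρ = 1 − 6Σd² / [n(n²−1)] = 1 − 6×14 / (5×24) = 1 − 84/120 ≈ 0.300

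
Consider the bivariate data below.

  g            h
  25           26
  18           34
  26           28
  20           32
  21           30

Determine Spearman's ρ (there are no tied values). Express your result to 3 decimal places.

-0.900

Rank g: 4, 1, 5, 2, 3
Rank h: 1, 5, 2, 4, 3
d = rank(g) − rank(h): 3, -4, 3, -2, 0; Σd² = 38
ρ = 1 − 6Σd² / [n(n²−1)] = 1 − 6×38 / (5×24) = 1 − 228/120 ≈ -0.900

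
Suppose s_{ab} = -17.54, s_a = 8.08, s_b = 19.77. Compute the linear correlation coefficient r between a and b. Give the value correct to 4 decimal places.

r = Cov(a,b) / (s_a · s_b) = -17.54 / (8.08 × 19.77)
  = -17.54 / 159.7416 ≈ -0.1098

-0.1098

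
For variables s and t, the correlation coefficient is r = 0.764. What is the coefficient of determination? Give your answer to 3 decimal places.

r² = (0.764)² = 0.584

0.584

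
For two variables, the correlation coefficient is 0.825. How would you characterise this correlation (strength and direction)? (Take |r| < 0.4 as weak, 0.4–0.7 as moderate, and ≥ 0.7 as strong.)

strong positive

r = 0.825 > 0 so the relationship is positive.
|r| = 0.825, which falls in the strong range.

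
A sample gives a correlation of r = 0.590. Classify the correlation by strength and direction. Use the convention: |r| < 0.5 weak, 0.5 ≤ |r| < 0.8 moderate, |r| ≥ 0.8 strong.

moderate positive

r = 0.590 > 0 so the relationship is positive.
|r| = 0.590, which falls in the moderate range.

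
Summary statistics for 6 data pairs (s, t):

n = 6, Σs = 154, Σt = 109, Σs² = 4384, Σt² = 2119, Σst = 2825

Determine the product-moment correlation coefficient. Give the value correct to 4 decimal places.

r = (nΣst − ΣsΣt) / √[(nΣs² − (Σs)²)(nΣt² − (Σt)²)]
Numerator: 6×2825 − 154×109 = 164
Denominator: √[(26304 − 23716)(12714 − 11881)] = √[2588 × 833] = 1468.2656
r = 164 / 1468.2656 ≈ 0.1117

0.1117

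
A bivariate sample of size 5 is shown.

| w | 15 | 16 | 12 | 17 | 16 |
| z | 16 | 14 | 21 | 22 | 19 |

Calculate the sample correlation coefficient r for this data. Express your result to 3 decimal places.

-0.170

n = 5, Σw = 76, Σz = 92, Σw² = 1170, Σz² = 1738, Σwz = 1394
nΣwz − ΣwΣz = 6970 − 6992 = -22
nΣw² − (Σw)² = 5850 − 5776 = 74; nΣz² − (Σz)² = 8690 − 8464 = 226
r = -22 / √(74 × 226) = -22 / 129.3213 ≈ -0.170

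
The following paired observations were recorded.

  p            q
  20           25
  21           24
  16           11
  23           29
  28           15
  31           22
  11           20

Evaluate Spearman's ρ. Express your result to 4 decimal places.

0.2143

Rank p: 3, 4, 2, 5, 6, 7, 1
Rank q: 6, 5, 1, 7, 2, 4, 3
d = rank(p) − rank(q): -3, -1, 1, -2, 4, 3, -2; Σd² = 44
ρ = 1 − 6Σd² / [n(n²−1)] = 1 − 6×44 / (7×48) = 1 − 264/336 ≈ 0.2143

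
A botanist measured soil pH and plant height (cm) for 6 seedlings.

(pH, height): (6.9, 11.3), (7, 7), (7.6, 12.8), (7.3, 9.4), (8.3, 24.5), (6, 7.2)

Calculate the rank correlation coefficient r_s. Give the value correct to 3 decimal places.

0.714

Rank pH: 2, 3, 5, 4, 6, 1
Rank height: 4, 1, 5, 3, 6, 2
d = rank(pH) − rank(height): -2, 2, 0, 1, 0, -1; Σd² = 10
ρ = 1 − 6Σd² / [n(n²−1)] = 1 − 6×10 / (6×35) = 1 − 60/210 ≈ 0.714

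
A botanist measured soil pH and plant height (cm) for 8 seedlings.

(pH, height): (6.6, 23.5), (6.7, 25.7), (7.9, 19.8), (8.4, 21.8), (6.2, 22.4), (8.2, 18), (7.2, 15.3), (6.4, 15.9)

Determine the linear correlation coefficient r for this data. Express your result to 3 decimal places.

n = 8, Σx = 57.6, Σy = 162.4, Σx² = 419.9, Σy² = 3392.68, Σxy = 1165.23
nΣxy − ΣxΣy = 9321.84 − 9354.24 = -32.4
nΣx² − (Σx)² = 3359.2 − 3317.76 = 41.44; nΣy² − (Σy)² = 27141.44 − 26373.76 = 767.68
r = -32.4 / √(41.44 × 767.68) = -32.4 / 178.3610 ≈ -0.182

-0.182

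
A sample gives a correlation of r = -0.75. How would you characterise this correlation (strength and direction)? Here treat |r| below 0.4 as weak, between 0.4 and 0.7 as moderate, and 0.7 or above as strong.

r = -0.75 < 0 so the relationship is negative.
|r| = 0.75, which falls in the strong range.

strong negative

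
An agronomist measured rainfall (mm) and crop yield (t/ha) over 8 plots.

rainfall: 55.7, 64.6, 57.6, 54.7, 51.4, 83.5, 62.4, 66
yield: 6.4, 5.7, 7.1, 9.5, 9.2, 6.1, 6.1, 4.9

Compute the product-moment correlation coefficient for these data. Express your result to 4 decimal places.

-0.5996

n = 8, Σx = 495.9, Σy = 55, Σx² = 31449.47, Σy² = 397.18, Σxy = 3339.58
nΣxy − ΣxΣy = 26716.64 − 27274.5 = -557.86
nΣx² − (Σx)² = 251595.76 − 245916.81 = 5678.95; nΣy² − (Σy)² = 3177.44 − 3025 = 152.44
r = -557.86 / √(5678.95 × 152.44) = -557.86 / 930.4295 ≈ -0.5996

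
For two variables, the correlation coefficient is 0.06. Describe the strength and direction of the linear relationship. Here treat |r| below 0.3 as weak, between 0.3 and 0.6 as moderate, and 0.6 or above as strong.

r = 0.06 > 0 so the relationship is positive.
|r| = 0.06, which falls in the weak range.

weak positive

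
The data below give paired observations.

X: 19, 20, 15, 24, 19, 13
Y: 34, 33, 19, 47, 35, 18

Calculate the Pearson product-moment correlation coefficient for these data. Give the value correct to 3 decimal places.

n = 6, ΣX = 110, ΣY = 186, ΣX² = 2092, ΣY² = 6364, ΣXY = 3618
nΣXY − ΣXΣY = 21708 − 20460 = 1248
nΣX² − (ΣX)² = 12552 − 12100 = 452; nΣY² − (ΣY)² = 38184 − 34596 = 3588
r = 1248 / √(452 × 3588) = 1248 / 1273.4897 ≈ 0.980

0.980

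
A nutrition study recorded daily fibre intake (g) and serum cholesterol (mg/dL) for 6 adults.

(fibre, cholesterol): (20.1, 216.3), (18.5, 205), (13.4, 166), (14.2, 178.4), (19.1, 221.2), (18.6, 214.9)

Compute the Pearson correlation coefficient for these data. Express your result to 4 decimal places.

n = 6, Σx = 103.9, Σy = 1201.8, Σx² = 1838.23, Σy² = 243304.7, Σxy = 21119.87
nΣxy − ΣxΣy = 126719.22 − 124867.02 = 1852.2
nΣx² − (Σx)² = 11029.38 − 10795.21 = 234.17; nΣy² − (Σy)² = 1459828.2 − 1444323.24 = 15504.96
r = 1852.2 / √(234.17 × 15504.96) = 1852.2 / 1905.4649 ≈ 0.9720

0.9720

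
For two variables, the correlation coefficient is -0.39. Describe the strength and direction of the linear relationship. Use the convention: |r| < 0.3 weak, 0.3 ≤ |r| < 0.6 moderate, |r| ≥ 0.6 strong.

r = -0.39 < 0 so the relationship is negative.
|r| = 0.39, which falls in the moderate range.

moderate negative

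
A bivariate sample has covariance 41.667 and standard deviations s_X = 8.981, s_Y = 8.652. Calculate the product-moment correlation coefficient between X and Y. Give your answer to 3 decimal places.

0.536

r = Cov(X,Y) / (s_X · s_Y) = 41.667 / (8.981 × 8.652)
  = 41.667 / 77.7036 ≈ 0.536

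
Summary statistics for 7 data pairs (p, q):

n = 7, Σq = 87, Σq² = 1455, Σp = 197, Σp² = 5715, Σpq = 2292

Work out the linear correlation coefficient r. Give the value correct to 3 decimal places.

r = (nΣpq − ΣpΣq) / √[(nΣp² − (Σp)²)(nΣq² − (Σq)²)]
Numerator: 7×2292 − 197×87 = -1095
Denominator: √[(40005 − 38809)(10185 − 7569)] = √[1196 × 2616] = 1768.8233
r = -1095 / 1768.8233 ≈ -0.619

-0.619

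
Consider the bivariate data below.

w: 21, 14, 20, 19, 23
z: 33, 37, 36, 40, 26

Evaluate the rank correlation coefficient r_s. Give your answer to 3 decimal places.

Rank w: 4, 1, 3, 2, 5
Rank z: 2, 4, 3, 5, 1
d = rank(w) − rank(z): 2, -3, 0, -3, 4; Σd² = 38
ρ = 1 − 6Σd² / [n(n²−1)] = 1 − 6×38 / (5×24) = 1 − 228/120 ≈ -0.900

-0.900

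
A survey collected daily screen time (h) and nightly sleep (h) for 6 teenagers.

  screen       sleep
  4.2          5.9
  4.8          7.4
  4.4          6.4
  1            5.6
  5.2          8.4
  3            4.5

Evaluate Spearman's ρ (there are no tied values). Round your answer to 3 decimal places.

Rank screen: 3, 5, 4, 1, 6, 2
Rank sleep: 3, 5, 4, 2, 6, 1
d = rank(screen) − rank(sleep): 0, 0, 0, -1, 0, 1; Σd² = 2
ρ = 1 − 6Σd² / [n(n²−1)] = 1 − 6×2 / (6×35) = 1 − 12/210 ≈ 0.943

0.943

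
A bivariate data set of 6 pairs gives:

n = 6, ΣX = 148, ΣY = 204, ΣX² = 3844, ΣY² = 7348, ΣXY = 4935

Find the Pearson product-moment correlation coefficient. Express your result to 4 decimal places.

r = (nΣXY − ΣXΣY) / √[(nΣX² − (ΣX)²)(nΣY² − (ΣY)²)]
Numerator: 6×4935 − 148×204 = -582
Denominator: √[(23064 − 21904)(44088 − 41616)] = √[1160 × 2472] = 1693.3753
r = -582 / 1693.3753 ≈ -0.3437

-0.3437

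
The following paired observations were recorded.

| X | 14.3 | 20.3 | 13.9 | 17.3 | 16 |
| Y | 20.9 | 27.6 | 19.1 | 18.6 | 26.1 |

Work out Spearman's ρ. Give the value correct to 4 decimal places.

0.4000

Rank X: 2, 5, 1, 4, 3
Rank Y: 3, 5, 2, 1, 4
d = rank(X) − rank(Y): -1, 0, -1, 3, -1; Σd² = 12
ρ = 1 − 6Σd² / [n(n²−1)] = 1 − 6×12 / (5×24) = 1 − 72/120 ≈ 0.4000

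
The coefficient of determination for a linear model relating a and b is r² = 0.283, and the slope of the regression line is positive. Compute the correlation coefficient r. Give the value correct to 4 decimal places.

0.5320

|r| = √0.283 = 0.5320
The association is positive, so r = 0.5320.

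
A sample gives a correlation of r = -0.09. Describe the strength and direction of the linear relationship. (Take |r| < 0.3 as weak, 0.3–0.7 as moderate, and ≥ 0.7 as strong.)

r = -0.09 < 0 so the relationship is negative.
|r| = 0.09, which falls in the weak range.

weak negative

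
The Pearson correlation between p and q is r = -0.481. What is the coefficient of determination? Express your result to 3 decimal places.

r² = (-0.481)² = 0.231

0.231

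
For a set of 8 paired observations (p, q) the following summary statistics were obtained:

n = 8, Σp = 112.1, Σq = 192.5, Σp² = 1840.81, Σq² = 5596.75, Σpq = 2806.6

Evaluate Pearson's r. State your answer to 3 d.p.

r = (nΣpq − ΣpΣq) / √[(nΣp² − (Σp)²)(nΣq² − (Σq)²)]
Numerator: 8×2806.6 − 112.1×192.5 = 873.55
Denominator: √[(14726.48 − 12566.41)(44774 − 37056.25)] = √[2160.07 × 7717.75] = 4082.9989
r = 873.55 / 4082.9989 ≈ 0.214

0.214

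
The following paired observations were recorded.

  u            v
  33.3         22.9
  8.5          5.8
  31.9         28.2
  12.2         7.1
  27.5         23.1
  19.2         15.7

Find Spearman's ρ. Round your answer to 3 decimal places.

Rank u: 6, 1, 5, 2, 4, 3
Rank v: 4, 1, 6, 2, 5, 3
d = rank(u) − rank(v): 2, 0, -1, 0, -1, 0; Σd² = 6
ρ = 1 − 6Σd² / [n(n²−1)] = 1 − 6×6 / (6×35) = 1 − 36/210 ≈ 0.829

0.829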